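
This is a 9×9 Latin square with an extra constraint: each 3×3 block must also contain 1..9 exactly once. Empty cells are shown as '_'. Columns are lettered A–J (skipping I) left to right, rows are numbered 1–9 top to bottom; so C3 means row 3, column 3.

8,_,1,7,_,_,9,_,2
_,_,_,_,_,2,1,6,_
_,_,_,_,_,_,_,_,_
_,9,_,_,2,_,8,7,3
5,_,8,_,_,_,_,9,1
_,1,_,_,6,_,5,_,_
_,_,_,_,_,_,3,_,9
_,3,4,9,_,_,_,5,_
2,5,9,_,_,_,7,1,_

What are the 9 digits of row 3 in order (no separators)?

G3 = 4: row 3 has {}; col 7 has {1,3,5,7,8,9}; box has {1,2,6,9} → only 4 remains.
C4 = 6 (sole candidate).
J6 = 4 (sole candidate).
C7 = 7 (sole candidate).
H1 = 3 (sole candidate).
H3 = 8: row 3 has {4}; col 8 has {1,3,5,6,7,9}; box has {1,2,3,4,6,9} → only 8 remains.
A4 = 4 (sole candidate).
H6 = 2 (sole candidate).
H7 = 4 (sole candidate).
G5 = 6 (sole candidate).
C6 = 3 (sole candidate).
D6 = 8 (sole candidate).
G8 = 2 (sole candidate).
C2 = 5 (sole candidate).
J2 = 7 (sole candidate).
C3 = 2: row 3 has {4,8}; col 3 has {1,3,4,5,6,7,8,9}; box has {1,5,8} → only 2 remains.
J3 = 5: row 3 has {2,4,8}; col 9 has {1,2,3,4,7,9}; box has {1,2,3,4,6,7,8,9} → only 5 remains.
A6 = 7 (sole candidate).
F6 = 9 (sole candidate).
B2 = 4 (sole candidate).
D2 = 3 (sole candidate).
B5 = 2 (sole candidate).
D5 = 4 (sole candidate).
D9 = 6 (sole candidate).
J9 = 8 (sole candidate).
B1 = 6 (sole candidate).
A2 = 9 (sole candidate).
E2 = 8 (sole candidate).
A3 = 3: row 3 has {2,4,5,8}; col 1 has {2,4,5,7,8,9}; box has {1,2,4,5,6,8,9} → only 3 remains.
B3 = 7: row 3 has {2,3,4,5,8}; col 2 has {1,2,3,4,5,6,9}; box has {1,2,3,4,5,6,8,9} → only 7 remains.
D3 = 1: row 3 has {2,3,4,5,7,8}; col 4 has {3,4,6,7,8,9}; box has {2,3,7,8} → only 1 remains.
E3 = 9: row 3 has {1,2,3,4,5,7,8}; col 5 has {2,6,8}; box has {1,2,3,7,8} → only 9 remains.
F3 = 6: row 3 has {1,2,3,4,5,7,8,9}; col 6 has {2,9}; box has {1,2,3,7,8,9} → only 6 remains.

372196485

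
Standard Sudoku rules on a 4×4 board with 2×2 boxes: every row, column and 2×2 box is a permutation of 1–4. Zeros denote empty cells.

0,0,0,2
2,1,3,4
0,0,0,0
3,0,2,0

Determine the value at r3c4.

r1c1 = 4: row 1 has {2}; col 1 has {2,3}; box has {1,2} → only 4 remains.
r1c2 = 3: row 1 has {2,4}; col 2 has {1}; box has {1,2,4} → only 3 remains.
r1c3 = 1: row 1 has {2,3,4}; col 3 has {2,3}; box has {2,3,4} → only 1 remains.
r3c1 = 1: row 3 has {}; col 1 has {2,3,4}; box has {3} → only 1 remains.
r3c3 = 4: row 3 has {1}; col 3 has {1,2,3}; box has {2} → only 4 remains.
r3c4 = 3: row 3 has {1,4}; col 4 has {2,4}; box has {2,4} → only 3 remains.

3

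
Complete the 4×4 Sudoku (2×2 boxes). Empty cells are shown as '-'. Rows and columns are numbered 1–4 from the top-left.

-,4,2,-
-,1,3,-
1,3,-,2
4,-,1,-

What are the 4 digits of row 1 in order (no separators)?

3421

row 1, column 1 = 3: row 1 has {2,4}; col 1 has {1,4}; box has {1,4} → only 3 remains.
row 1, column 4 = 1: row 1 has {2,3,4}; col 4 has {2}; box has {2,3} → only 1 remains.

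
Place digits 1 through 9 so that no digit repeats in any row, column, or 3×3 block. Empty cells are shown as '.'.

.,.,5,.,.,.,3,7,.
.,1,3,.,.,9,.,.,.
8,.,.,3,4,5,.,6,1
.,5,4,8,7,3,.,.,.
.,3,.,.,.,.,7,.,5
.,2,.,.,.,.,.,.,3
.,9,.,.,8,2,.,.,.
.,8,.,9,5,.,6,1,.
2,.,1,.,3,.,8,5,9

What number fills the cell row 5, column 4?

row 3, column 2 = 7: row 3 has {1,3,4,5,6,8}; col 2 has {1,2,3,5,8,9}; box has {1,3,5,8} → only 7 remains.
row 7, column 7 = 4: row 7 has {2,8,9}; col 7 has {3,6,7,8}; box has {1,5,6,8,9} → only 4 remains.
row 7, column 8 = 3: row 7 has {2,4,8,9}; col 8 has {1,5,6,7}; box has {1,4,5,6,8,9} → only 3 remains.
row 7, column 9 = 7: row 7 has {2,3,4,8,9}; col 9 has {1,3,5,9}; box has {1,3,4,5,6,8,9} → only 7 remains.
row 8, column 3 = 7: row 8 has {1,5,6,8,9}; col 3 has {1,3,4,5}; box has {1,2,8,9} → only 7 remains.
row 8, column 6 = 4: row 8 has {1,5,6,7,8,9}; col 6 has {2,3,5,9}; box has {2,3,5,8,9} → only 4 remains.
row 8, column 9 = 2: row 8 has {1,4,5,6,7,8,9}; col 9 has {1,3,5,7,9}; box has {1,3,4,5,6,7,8,9} → only 2 remains.
row 4, column 9 = 6: row 4 has {3,4,5,7,8}; col 9 has {1,2,3,5,7,9}; box has {3,5,7} → only 6 remains.
row 7, column 3 = 6: row 7 has {2,3,4,7,8,9}; col 3 has {1,3,4,5,7}; box has {1,2,7,8,9} → only 6 remains.
row 7, column 4 = 1: row 7 has {2,3,4,6,7,8,9}; col 4 has {3,8,9}; box has {2,3,4,5,8,9} → only 1 remains.
row 8, column 1 = 3: row 8 has {1,2,4,5,6,7,8,9}; col 1 has {2,8}; box has {1,2,6,7,8,9} → only 3 remains.
row 9, column 2 = 4: row 9 has {1,2,3,5,8,9}; col 2 has {1,2,3,5,7,8,9}; box has {1,2,3,6,7,8,9} → only 4 remains.
row 1, column 2 = 6: row 1 has {3,5,7}; col 2 has {1,2,3,4,5,7,8,9}; box has {1,3,5,7,8} → only 6 remains.
row 1, column 4 = 2: row 1 has {3,5,6,7}; col 4 has {1,3,8,9}; box has {3,4,5,9} → only 2 remains.
row 1, column 5 = 1: row 1 has {2,3,5,6,7}; col 5 has {3,4,5,7,8}; box has {2,3,4,5,9} → only 1 remains.
row 1, column 6 = 8: row 1 has {1,2,3,5,6,7}; col 6 has {2,3,4,5,9}; box has {1,2,3,4,5,9} → only 8 remains.
row 1, column 9 = 4: row 1 has {1,2,3,5,6,7,8}; col 9 has {1,2,3,5,6,7,9}; box has {1,3,6,7} → only 4 remains.
row 2, column 1 = 4: row 2 has {1,3,9}; col 1 has {2,3,8}; box has {1,3,5,6,7,8} → only 4 remains.
row 2, column 5 = 6: row 2 has {1,3,4,9}; col 5 has {1,3,4,5,7,8}; box has {1,2,3,4,5,8,9} → only 6 remains.
row 2, column 9 = 8: row 2 has {1,3,4,6,9}; col 9 has {1,2,3,4,5,6,7,9}; box has {1,3,4,6,7} → only 8 remains.
row 6, column 5 = 9: row 6 has {2,3}; col 5 has {1,3,4,5,6,7,8}; box has {3,7,8} → only 9 remains.
row 6, column 7 = 1: row 6 has {2,3,9}; col 7 has {3,4,6,7,8}; box has {3,5,6,7} → only 1 remains.
row 7, column 1 = 5: row 7 has {1,2,3,4,6,7,8,9}; col 1 has {2,3,4,8}; box has {1,2,3,4,6,7,8,9} → only 5 remains.
row 1, column 1 = 9: row 1 has {1,2,3,4,5,6,7,8}; col 1 has {2,3,4,5,8}; box has {1,3,4,5,6,7,8} → only 9 remains.
row 2, column 4 = 7: row 2 has {1,3,4,6,8,9}; col 4 has {1,2,3,8,9}; box has {1,2,3,4,5,6,8,9} → only 7 remains.
row 2, column 8 = 2: row 2 has {1,3,4,6,7,8,9}; col 8 has {1,3,5,6,7}; box has {1,3,4,6,7,8} → only 2 remains.
row 3, column 3 = 2: row 3 has {1,3,4,5,6,7,8}; col 3 has {1,3,4,5,6,7}; box has {1,3,4,5,6,7,8,9} → only 2 remains.
row 3, column 7 = 9: row 3 has {1,2,3,4,5,6,7,8}; col 7 has {1,3,4,6,7,8}; box has {1,2,3,4,6,7,8} → only 9 remains.
row 4, column 1 = 1: row 4 has {3,4,5,6,7,8}; col 1 has {2,3,4,5,8,9}; box has {2,3,4,5} → only 1 remains.
row 4, column 7 = 2: row 4 has {1,3,4,5,6,7,8}; col 7 has {1,3,4,6,7,8,9}; box has {1,3,5,6,7} → only 2 remains.
row 4, column 8 = 9: row 4 has {1,2,3,4,5,6,7,8}; col 8 has {1,2,3,5,6,7}; box has {1,2,3,5,6,7} → only 9 remains.
row 5, column 1 = 6: row 5 has {3,5,7}; col 1 has {1,2,3,4,5,8,9}; box has {1,2,3,4,5} → only 6 remains.
row 5, column 4 = 4: row 5 has {3,5,6,7}; col 4 has {1,2,3,7,8,9}; box has {3,7,8,9} → only 4 remains.

4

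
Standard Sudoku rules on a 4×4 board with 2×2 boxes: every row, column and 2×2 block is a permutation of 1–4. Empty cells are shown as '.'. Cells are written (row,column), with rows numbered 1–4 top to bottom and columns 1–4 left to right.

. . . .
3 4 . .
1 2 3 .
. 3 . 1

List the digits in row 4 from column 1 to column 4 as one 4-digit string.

4321

(1,1) = 2: row 1 has {}; col 1 has {1,3}; box has {3,4} → only 2 remains.
(1,2) = 1: row 1 has {2}; col 2 has {2,3,4}; box has {2,3,4} → only 1 remains.
(1,3) = 4: row 1 has {1,2}; col 3 has {3}; box has {} → only 4 remains.
(1,4) = 3: row 1 has {1,2,4}; col 4 has {1}; box has {4} → only 3 remains.
(2,4) = 2: row 2 has {3,4}; col 4 has {1,3}; box has {3,4} → only 2 remains.
(3,4) = 4: row 3 has {1,2,3}; col 4 has {1,2,3}; box has {1,3} → only 4 remains.
(4,1) = 4: row 4 has {1,3}; col 1 has {1,2,3}; box has {1,2,3} → only 4 remains.
(4,3) = 2: row 4 has {1,3,4}; col 3 has {3,4}; box has {1,3,4} → only 2 remains.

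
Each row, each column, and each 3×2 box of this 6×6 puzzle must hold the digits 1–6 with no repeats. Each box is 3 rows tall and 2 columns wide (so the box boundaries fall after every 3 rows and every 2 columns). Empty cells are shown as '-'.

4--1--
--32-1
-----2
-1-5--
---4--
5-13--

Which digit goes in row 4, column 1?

row 2, column 1 = 6 (sole candidate).
row 2, column 2 = 5 (sole candidate).
row 2, column 5 = 4 (sole candidate).
row 3, column 2 = 3 (sole candidate).
row 3, column 4 = 6 (sole candidate).
row 3, column 5 = 5 (sole candidate).
row 1, column 2 = 2 (sole candidate).
row 1, column 3 = 5 (sole candidate).
row 3, column 1 = 1 (sole candidate).
row 3, column 3 = 4 (sole candidate).
row 5, column 2 = 6 (sole candidate).
row 5, column 3 = 2 (sole candidate).
row 6, column 2 = 4 (sole candidate).
row 6, column 6 = 6 (sole candidate).
row 1, column 6 = 3 (sole candidate).
row 4, column 3 = 6 (sole candidate).
row 4, column 6 = 4 (sole candidate).
row 5, column 1 = 3 (sole candidate).
row 5, column 5 = 1 (sole candidate).
row 5, column 6 = 5 (sole candidate).
row 6, column 5 = 2 (sole candidate).
row 1, column 5 = 6 (sole candidate).
row 4, column 1 = 2: row 4 has {1,4,5,6}; col 1 has {1,3,4,5,6}; box has {1,3,4,5,6} → only 2 remains.

2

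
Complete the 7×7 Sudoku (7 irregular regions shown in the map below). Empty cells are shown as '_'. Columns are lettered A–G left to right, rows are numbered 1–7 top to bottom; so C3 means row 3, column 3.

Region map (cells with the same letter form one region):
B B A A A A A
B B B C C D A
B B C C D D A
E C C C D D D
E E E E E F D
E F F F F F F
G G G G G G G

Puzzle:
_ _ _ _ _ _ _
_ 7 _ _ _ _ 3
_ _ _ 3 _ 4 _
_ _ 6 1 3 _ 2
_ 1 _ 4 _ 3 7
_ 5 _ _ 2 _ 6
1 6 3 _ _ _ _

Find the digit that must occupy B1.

B3 = 2: row 3 has {3,4}; col 2 has {1,5,6,7}; region has {7} → only 2 remains.
B4 = 4: row 4 has {1,2,3,6}; col 2 has {1,2,5,6,7}; region has {1,3,6} → only 4 remains.
F4 = 5: row 4 has {1,2,3,4,6}; col 6 has {3,4}; region has {2,3,4,7} → only 5 remains.
D6 = 7: row 6 has {2,5,6}; col 4 has {1,3,4}; region has {2,3,5,6} → only 7 remains.
F6 = 1: row 6 has {2,5,6,7}; col 6 has {3,4,5}; region has {2,3,5,6,7} → only 1 remains.
B1 = 3: row 1 has {}; col 2 has {1,2,4,5,6,7}; region has {2,7} → only 3 remains.

3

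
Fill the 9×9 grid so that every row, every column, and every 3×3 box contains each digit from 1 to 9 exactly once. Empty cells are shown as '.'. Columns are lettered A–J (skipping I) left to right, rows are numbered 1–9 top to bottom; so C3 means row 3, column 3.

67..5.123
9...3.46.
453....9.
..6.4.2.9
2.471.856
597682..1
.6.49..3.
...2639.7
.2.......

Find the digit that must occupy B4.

C1 = 8 (sole candidate).
D1 = 9 (sole candidate).
F1 = 4 (sole candidate).
B2 = 1 (sole candidate).
C2 = 2 (sole candidate).
D2 = 8 (sole candidate).
F2 = 7 (sole candidate).
J2 = 5 (sole candidate).
D3 = 1 (sole candidate).
E3 = 2 (sole candidate).
F3 = 6 (sole candidate).
G3 = 7 (sole candidate).
J3 = 8 (sole candidate).
F4 = 5 (sole candidate).
H4 = 7 (sole candidate).
B5 = 3 (sole candidate).
F5 = 9 (sole candidate).
G6 = 3 (sole candidate).
H6 = 4 (sole candidate).
G7 = 5 (sole candidate).
J7 = 2 (sole candidate).
D9 = 5 (sole candidate).
E9 = 7 (sole candidate).
G9 = 6 (sole candidate).
J9 = 4 (sole candidate).
B4 = 8: row 4 has {2,4,5,6,7,9}; col 2 has {1,2,3,5,6,7,9}; box has {2,3,4,5,6,7,9} → only 8 remains.

8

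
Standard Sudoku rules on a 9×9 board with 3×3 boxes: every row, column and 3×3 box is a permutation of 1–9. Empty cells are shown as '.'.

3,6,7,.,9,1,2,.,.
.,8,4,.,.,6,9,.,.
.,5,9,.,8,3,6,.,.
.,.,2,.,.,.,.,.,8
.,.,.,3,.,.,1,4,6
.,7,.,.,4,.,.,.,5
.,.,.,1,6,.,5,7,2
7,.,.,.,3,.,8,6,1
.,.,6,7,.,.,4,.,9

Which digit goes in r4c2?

3

r1c9 = 4 (sole candidate).
r3c8 = 1 (sole candidate).
r3c9 = 7 (sole candidate).
r5c2 = 9 (sole candidate).
r6c7 = 3 (sole candidate).
r8c3 = 5 (sole candidate).
r9c8 = 3 (sole candidate).
r1c4 = 5 (sole candidate).
r1c8 = 8 (sole candidate).
r2c4 = 2 (sole candidate).
r2c5 = 7 (sole candidate).
r2c8 = 5 (sole candidate).
r2c9 = 3 (sole candidate).
r3c1 = 2 (sole candidate).
r3c4 = 4 (sole candidate).
r4c7 = 7 (sole candidate).
r4c8 = 9 (sole candidate).
r5c3 = 8 (sole candidate).
r6c3 = 1 (sole candidate).
r6c8 = 2 (sole candidate).
r7c3 = 3 (sole candidate).
r8c4 = 9 (sole candidate).
r2c1 = 1 (sole candidate).
r4c4 = 6 (sole candidate).
r4c6 = 5 (sole candidate).
r5c1 = 5 (sole candidate).
r5c5 = 2 (sole candidate).
r5c6 = 7 (sole candidate).
r6c1 = 6 (sole candidate).
r6c4 = 8 (sole candidate).
r6c6 = 9 (sole candidate).
r7c2 = 4 (sole candidate).
r7c6 = 8 (sole candidate).
r8c2 = 2 (sole candidate).
r8c6 = 4 (sole candidate).
r9c1 = 8 (sole candidate).
r9c2 = 1 (sole candidate).
r9c5 = 5 (sole candidate).
r9c6 = 2 (sole candidate).
r4c1 = 4 (sole candidate).
r4c2 = 3: row 4 has {2,4,5,6,7,8,9}; col 2 has {1,2,4,5,6,7,8,9}; box has {1,2,4,5,6,7,8,9} → only 3 remains.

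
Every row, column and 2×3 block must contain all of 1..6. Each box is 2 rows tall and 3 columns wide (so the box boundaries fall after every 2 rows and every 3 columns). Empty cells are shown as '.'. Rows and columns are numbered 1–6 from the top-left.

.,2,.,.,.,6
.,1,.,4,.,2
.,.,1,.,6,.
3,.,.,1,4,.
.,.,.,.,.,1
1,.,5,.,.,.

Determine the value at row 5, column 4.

5

row 4, column 6 = 5 (sole candidate).
row 3, column 6 = 3 (sole candidate).
row 4, column 2 = 6 (sole candidate).
row 4, column 3 = 2 (sole candidate).
row 6, column 6 = 4 (sole candidate).
row 3, column 4 = 2 (sole candidate).
row 6, column 2 = 3 (sole candidate).
row 6, column 4 = 6 (sole candidate).
row 6, column 5 = 2 (sole candidate).
row 5, column 2 = 4 (sole candidate).
row 5, column 3 = 6 (sole candidate).
row 2, column 3 = 3 (sole candidate).
row 2, column 5 = 5 (sole candidate).
row 3, column 2 = 5 (sole candidate).
row 5, column 1 = 2 (sole candidate).
row 5, column 5 = 3 (sole candidate).
row 1, column 3 = 4 (sole candidate).
row 1, column 4 = 3 (sole candidate).
row 1, column 5 = 1 (sole candidate).
row 2, column 1 = 6 (sole candidate).
row 3, column 1 = 4 (sole candidate).
row 5, column 4 = 5: row 5 has {1,2,3,4,6}; col 4 has {1,2,3,4,6}; box has {1,2,3,4,6} → only 5 remains.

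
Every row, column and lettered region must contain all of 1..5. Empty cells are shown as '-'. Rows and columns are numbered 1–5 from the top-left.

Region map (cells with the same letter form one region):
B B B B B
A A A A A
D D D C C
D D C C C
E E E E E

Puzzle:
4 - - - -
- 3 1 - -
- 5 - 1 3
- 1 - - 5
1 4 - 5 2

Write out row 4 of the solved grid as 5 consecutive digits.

R1C2 = 2: row 1 has {4}; col 2 has {1,3,4,5}; region has {4} → only 2 remains.
R1C4 = 3: row 1 has {2,4}; col 4 has {1,5}; region has {2,4} → only 3 remains.
R1C5 = 1: row 1 has {2,3,4}; col 5 has {2,3,5}; region has {2,3,4} → only 1 remains.
R2C5 = 4: row 2 has {1,3}; col 5 has {1,2,3,5}; region has {1,3} → only 4 remains.
R3C1 = 2: row 3 has {1,3,5}; col 1 has {1,4}; region has {1,5} → only 2 remains.
R3C3 = 4: row 3 has {1,2,3,5}; col 3 has {1}; region has {1,2,5} → only 4 remains.
R4C1 = 3: row 4 has {1,5}; col 1 has {1,2,4}; region has {1,2,4,5} → only 3 remains.
R4C3 = 2: row 4 has {1,3,5}; col 3 has {1,4}; region has {1,3,5} → only 2 remains.
R4C4 = 4: row 4 has {1,2,3,5}; col 4 has {1,3,5}; region has {1,2,3,5} → only 4 remains.

31245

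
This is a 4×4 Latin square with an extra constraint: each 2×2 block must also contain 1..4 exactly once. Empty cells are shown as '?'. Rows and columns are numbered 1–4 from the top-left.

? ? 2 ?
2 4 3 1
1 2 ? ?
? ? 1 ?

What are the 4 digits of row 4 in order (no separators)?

R1C1 = 3 (sole candidate).
R1C2 = 1 (sole candidate).
R1C4 = 4 (sole candidate).
R3C3 = 4 (sole candidate).
R3C4 = 3 (sole candidate).
R4C1 = 4: row 4 has {1}; col 1 has {1,2,3}; box has {1,2} → only 4 remains.
R4C2 = 3: row 4 has {1,4}; col 2 has {1,2,4}; box has {1,2,4} → only 3 remains.
R4C4 = 2: row 4 has {1,3,4}; col 4 has {1,3,4}; box has {1,3,4} → only 2 remains.

4312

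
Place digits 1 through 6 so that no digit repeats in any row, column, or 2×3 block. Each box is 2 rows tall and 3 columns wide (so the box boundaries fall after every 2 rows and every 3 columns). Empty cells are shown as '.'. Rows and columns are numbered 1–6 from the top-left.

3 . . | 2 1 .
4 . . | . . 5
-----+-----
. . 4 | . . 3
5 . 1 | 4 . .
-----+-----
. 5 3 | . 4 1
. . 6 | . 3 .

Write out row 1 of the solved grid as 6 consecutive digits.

row 1, column 2 = 6: row 1 has {1,2,3}; col 2 has {5}; box has {3,4} → only 6 remains.
row 1, column 3 = 5: row 1 has {1,2,3,6}; col 3 has {1,3,4,6}; box has {3,4,6} → only 5 remains.
row 1, column 6 = 4: row 1 has {1,2,3,5,6}; col 6 has {1,3,5}; box has {1,2,5} → only 4 remains.

365214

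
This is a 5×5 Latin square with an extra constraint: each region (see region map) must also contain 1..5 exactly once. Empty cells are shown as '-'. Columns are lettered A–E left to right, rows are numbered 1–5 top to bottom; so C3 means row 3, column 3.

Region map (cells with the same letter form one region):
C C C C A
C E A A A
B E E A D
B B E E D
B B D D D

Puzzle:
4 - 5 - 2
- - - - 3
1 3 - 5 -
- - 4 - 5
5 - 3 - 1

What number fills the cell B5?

B1 = 1 (sole candidate).
D1 = 3 (sole candidate).
A2 = 2 (sole candidate).
B2 = 5 (sole candidate).
C2 = 1 (sole candidate).
D2 = 4 (sole candidate).
C3 = 2 (sole candidate).
E3 = 4 (sole candidate).
A4 = 3 (sole candidate).
B4 = 2 (sole candidate).
D4 = 1 (sole candidate).
B5 = 4: row 5 has {1,3,5}; col 2 has {1,2,3,5}; region has {1,2,3,5} → only 4 remains.

4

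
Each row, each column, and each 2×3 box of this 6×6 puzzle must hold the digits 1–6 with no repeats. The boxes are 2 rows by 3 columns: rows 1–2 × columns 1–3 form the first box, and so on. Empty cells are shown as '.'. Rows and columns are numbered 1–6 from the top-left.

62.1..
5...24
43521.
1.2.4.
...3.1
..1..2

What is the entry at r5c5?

5

r2c2 = 1 (sole candidate).
r2c3 = 3 (sole candidate).
r2c4 = 6 (sole candidate).
r3c6 = 6 (sole candidate).
r4c2 = 6 (sole candidate).
r4c4 = 5 (sole candidate).
r4c6 = 3 (sole candidate).
r5c1 = 2 (sole candidate).
r6c1 = 3 (sole candidate).
r6c4 = 4 (sole candidate).
r1c3 = 4 (sole candidate).
r1c6 = 5 (sole candidate).
r5c3 = 6 (sole candidate).
r5c5 = 5: row 5 has {1,2,3,6}; col 5 has {1,2,4}; box has {1,2,3,4} → only 5 remains.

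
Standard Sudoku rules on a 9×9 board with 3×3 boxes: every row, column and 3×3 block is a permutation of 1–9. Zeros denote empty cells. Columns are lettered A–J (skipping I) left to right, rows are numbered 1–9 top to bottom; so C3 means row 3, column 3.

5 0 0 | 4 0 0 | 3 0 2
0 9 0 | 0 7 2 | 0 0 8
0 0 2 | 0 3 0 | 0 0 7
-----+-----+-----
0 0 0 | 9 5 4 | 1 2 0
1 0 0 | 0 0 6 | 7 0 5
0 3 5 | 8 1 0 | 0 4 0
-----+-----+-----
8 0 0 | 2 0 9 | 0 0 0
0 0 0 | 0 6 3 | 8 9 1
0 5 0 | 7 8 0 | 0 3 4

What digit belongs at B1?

E1 = 9: row 1 has {2,3,4,5}; col 5 has {1,3,5,6,7,8}; box has {2,3,4,7} → only 9 remains.
D5 = 3: row 5 has {1,5,6,7}; col 4 has {2,4,7,8,9}; box has {1,4,5,6,8,9} → only 3 remains.
E5 = 2: row 5 has {1,3,5,6,7}; col 5 has {1,3,5,6,7,8,9}; box has {1,3,4,5,6,8,9} → only 2 remains.
H5 = 8: row 5 has {1,2,3,5,6,7}; col 8 has {2,3,4,9}; box has {1,2,4,5,7} → only 8 remains.
F6 = 7: row 6 has {1,3,4,5,8}; col 6 has {2,3,4,6,9}; box has {1,2,3,4,5,6,8,9} → only 7 remains.
E7 = 4: row 7 has {2,8,9}; col 5 has {1,2,3,5,6,7,8,9}; box has {2,3,6,7,8,9} → only 4 remains.
J7 = 6: row 7 has {2,4,8,9}; col 9 has {1,2,4,5,7,8}; box has {1,3,4,8,9} → only 6 remains.
D8 = 5: row 8 has {1,3,6,8,9}; col 4 has {2,3,4,7,8,9}; box has {2,3,4,6,7,8,9} → only 5 remains.
F9 = 1: row 9 has {3,4,5,7,8}; col 6 has {2,3,4,6,7,9}; box has {2,3,4,5,6,7,8,9} → only 1 remains.
G9 = 2: row 9 has {1,3,4,5,7,8}; col 7 has {1,3,7,8}; box has {1,3,4,6,8,9} → only 2 remains.
F1 = 8: row 1 has {2,3,4,5,9}; col 6 has {1,2,3,4,6,7,9}; box has {2,3,4,7,9} → only 8 remains.
F3 = 5: row 3 has {2,3,7}; col 6 has {1,2,3,4,6,7,8,9}; box has {2,3,4,7,8,9} → only 5 remains.
J4 = 3: row 4 has {1,2,4,5,9}; col 9 has {1,2,4,5,6,7,8}; box has {1,2,4,5,7,8} → only 3 remains.
B5 = 4: row 5 has {1,2,3,5,6,7,8}; col 2 has {3,5,9}; box has {1,3,5} → only 4 remains.
C5 = 9: row 5 has {1,2,3,4,5,6,7,8}; col 3 has {2,5}; box has {1,3,4,5} → only 9 remains.
J6 = 9: row 6 has {1,3,4,5,7,8}; col 9 has {1,2,3,4,5,6,7,8}; box has {1,2,3,4,5,7,8} → only 9 remains.
G7 = 5: row 7 has {2,4,6,8,9}; col 7 has {1,2,3,7,8}; box has {1,2,3,4,6,8,9} → only 5 remains.
H7 = 7: row 7 has {2,4,5,6,8,9}; col 8 has {2,3,4,8,9}; box has {1,2,3,4,5,6,8,9} → only 7 remains.
C9 = 6: row 9 has {1,2,3,4,5,7,8}; col 3 has {2,5,9}; box has {5,8} → only 6 remains.
G6 = 6: row 6 has {1,3,4,5,7,8,9}; col 7 has {1,2,3,5,7,8}; box has {1,2,3,4,5,7,8,9} → only 6 remains.
B7 = 1: row 7 has {2,4,5,6,7,8,9}; col 2 has {3,4,5,9}; box has {5,6,8} → only 1 remains.
C7 = 3: row 7 has {1,2,4,5,6,7,8,9}; col 3 has {2,5,6,9}; box has {1,5,6,8} → only 3 remains.
A9 = 9: row 9 has {1,2,3,4,5,6,7,8}; col 1 has {1,5,8}; box has {1,3,5,6,8} → only 9 remains.
G2 = 4: row 2 has {2,7,8,9}; col 7 has {1,2,3,5,6,7,8}; box has {2,3,7,8} → only 4 remains.
G3 = 9: row 3 has {2,3,5,7}; col 7 has {1,2,3,4,5,6,7,8}; box has {2,3,4,7,8} → only 9 remains.
A6 = 2: row 6 has {1,3,4,5,6,7,8,9}; col 1 has {1,5,8,9}; box has {1,3,4,5,9} → only 2 remains.
C2 = 1: row 2 has {2,4,7,8,9}; col 3 has {2,3,5,6,9}; box has {2,5,9} → only 1 remains.
D2 = 6: row 2 has {1,2,4,7,8,9}; col 4 has {2,3,4,5,7,8,9}; box has {2,3,4,5,7,8,9} → only 6 remains.
H2 = 5: row 2 has {1,2,4,6,7,8,9}; col 8 has {2,3,4,7,8,9}; box has {2,3,4,7,8,9} → only 5 remains.
D3 = 1: row 3 has {2,3,5,7,9}; col 4 has {2,3,4,5,6,7,8,9}; box has {2,3,4,5,6,7,8,9} → only 1 remains.
H3 = 6: row 3 has {1,2,3,5,7,9}; col 8 has {2,3,4,5,7,8,9}; box has {2,3,4,5,7,8,9} → only 6 remains.
C1 = 7: row 1 has {2,3,4,5,8,9}; col 3 has {1,2,3,5,6,9}; box has {1,2,5,9} → only 7 remains.
H1 = 1: row 1 has {2,3,4,5,7,8,9}; col 8 has {2,3,4,5,6,7,8,9}; box has {2,3,4,5,6,7,8,9} → only 1 remains.
A2 = 3: row 2 has {1,2,4,5,6,7,8,9}; col 1 has {1,2,5,8,9}; box has {1,2,5,7,9} → only 3 remains.
A3 = 4: row 3 has {1,2,3,5,6,7,9}; col 1 has {1,2,3,5,8,9}; box has {1,2,3,5,7,9} → only 4 remains.
B3 = 8: row 3 has {1,2,3,4,5,6,7,9}; col 2 has {1,3,4,5,9}; box has {1,2,3,4,5,7,9} → only 8 remains.
C4 = 8: row 4 has {1,2,3,4,5,9}; col 3 has {1,2,3,5,6,7,9}; box has {1,2,3,4,5,9} → only 8 remains.
A8 = 7: row 8 has {1,3,5,6,8,9}; col 1 has {1,2,3,4,5,8,9}; box has {1,3,5,6,8,9} → only 7 remains.
B8 = 2: row 8 has {1,3,5,6,7,8,9}; col 2 has {1,3,4,5,8,9}; box has {1,3,5,6,7,8,9} → only 2 remains.
C8 = 4: row 8 has {1,2,3,5,6,7,8,9}; col 3 has {1,2,3,5,6,7,8,9}; box has {1,2,3,5,6,7,8,9} → only 4 remains.
B1 = 6: row 1 has {1,2,3,4,5,7,8,9}; col 2 has {1,2,3,4,5,8,9}; box has {1,2,3,4,5,7,8,9} → only 6 remains.

6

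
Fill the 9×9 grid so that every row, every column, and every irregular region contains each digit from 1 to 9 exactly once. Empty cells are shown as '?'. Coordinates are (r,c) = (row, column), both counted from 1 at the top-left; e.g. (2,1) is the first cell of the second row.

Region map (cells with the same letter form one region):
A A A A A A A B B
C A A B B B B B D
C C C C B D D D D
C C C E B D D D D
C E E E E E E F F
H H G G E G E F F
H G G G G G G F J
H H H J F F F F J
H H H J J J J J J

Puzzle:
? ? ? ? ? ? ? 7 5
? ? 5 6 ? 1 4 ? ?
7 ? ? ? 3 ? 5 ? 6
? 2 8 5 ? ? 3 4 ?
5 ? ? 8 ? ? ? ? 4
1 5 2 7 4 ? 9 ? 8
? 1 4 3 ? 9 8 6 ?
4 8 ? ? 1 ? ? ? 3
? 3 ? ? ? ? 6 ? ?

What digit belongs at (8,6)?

2

(4,5) = 9: row 4 has {2,3,4,5,8}; col 5 has {1,3,4}; region has {1,3,4,5,6,7} → only 9 remains.
(4,6) = 7: row 4 has {2,3,4,5,8,9}; col 6 has {1,9}; region has {3,4,5,6} → only 7 remains.
(4,9) = 1: row 4 has {2,3,4,5,7,8,9}; col 9 has {3,4,5,6,8}; region has {3,4,5,6,7} → only 1 remains.
(6,6) = 6: row 6 has {1,2,4,5,7,8,9}; col 6 has {1,7,9}; region has {1,2,3,4,7,8,9} → only 6 remains.
(6,8) = 3: row 6 has {1,2,4,5,6,7,8,9}; col 8 has {4,6,7}; region has {1,4,6,8} → only 3 remains.
(7,1) = 2: row 7 has {1,3,4,6,8,9}; col 1 has {1,4,5,7}; region has {1,3,4,5,8} → only 2 remains.
(7,5) = 5: row 7 has {1,2,3,4,6,8,9}; col 5 has {1,3,4,9}; region has {1,2,3,4,6,7,8,9} → only 5 remains.
(7,9) = 7: row 7 has {1,2,3,4,5,6,8,9}; col 9 has {1,3,4,5,6,8}; region has {3,6} → only 7 remains.
(9,1) = 9: row 9 has {3,6}; col 1 has {1,2,4,5,7}; region has {1,2,3,4,5,8} → only 9 remains.
(9,3) = 7: row 9 has {3,6,9}; col 3 has {2,4,5,8}; region has {1,2,3,4,5,8,9} → only 7 remains.
(9,9) = 2: row 9 has {3,6,7,9}; col 9 has {1,3,4,5,6,7,8}; region has {3,6,7} → only 2 remains.
(2,1) = 3: row 2 has {1,4,5,6}; col 1 has {1,2,4,5,7,9}; region has {2,5,7,8} → only 3 remains.
(2,9) = 9: row 2 has {1,3,4,5,6}; col 9 has {1,2,3,4,5,6,7,8}; region has {1,3,4,5,6,7} → only 9 remains.
(4,1) = 6: row 4 has {1,2,3,4,5,7,8,9}; col 1 has {1,2,3,4,5,7,9}; region has {2,3,5,7,8} → only 6 remains.
(8,3) = 6: row 8 has {1,3,4,8}; col 3 has {2,4,5,7,8}; region has {1,2,3,4,5,7,8,9} → only 6 remains.
(8,4) = 9: row 8 has {1,3,4,6,8}; col 4 has {3,5,6,7,8}; region has {2,3,6,7} → only 9 remains.
(9,5) = 8: row 9 has {2,3,6,7,9}; col 5 has {1,3,4,5,9}; region has {2,3,6,7,9} → only 8 remains.
(1,1) = 8: row 1 has {5,7}; col 1 has {1,2,3,4,5,6,7,9}; region has {5} → only 8 remains.
(2,2) = 7: row 2 has {1,3,4,5,6,9}; col 2 has {1,2,3,5,8}; region has {5,8} → only 7 remains.
(2,5) = 2: row 2 has {1,3,4,5,6,7,9}; col 5 has {1,3,4,5,8,9}; region has {1,3,4,5,6,7,9} → only 2 remains.
(2,8) = 8: row 2 has {1,2,3,4,5,6,7,9}; col 8 has {3,4,6,7}; region has {1,2,3,4,5,6,7,9} → only 8 remains.
(3,8) = 2: row 3 has {3,5,6,7}; col 8 has {3,4,6,7,8}; region has {1,3,4,5,6,7,9} → only 2 remains.
(5,2) = 6: row 5 has {4,5,8}; col 2 has {1,2,3,5,7,8}; region has {4,5,8,9} → only 6 remains.
(5,5) = 7: row 5 has {4,5,6,8}; col 5 has {1,2,3,4,5,8,9}; region has {4,5,6,8,9} → only 7 remains.
(5,8) = 9: row 5 has {4,5,6,7,8}; col 8 has {2,3,4,6,7,8}; region has {1,3,4,6,8} → only 9 remains.
(8,8) = 5: row 8 has {1,3,4,6,8,9}; col 8 has {2,3,4,6,7,8,9}; region has {1,3,4,6,8,9} → only 5 remains.
(9,8) = 1: row 9 has {2,3,6,7,8,9}; col 8 has {2,3,4,5,6,7,8,9}; region has {2,3,6,7,8,9} → only 1 remains.
(1,5) = 6: row 1 has {5,7,8}; col 5 has {1,2,3,4,5,7,8,9}; region has {5,7,8} → only 6 remains.
(3,6) = 8: row 3 has {2,3,5,6,7}; col 6 has {1,6,7,9}; region has {1,2,3,4,5,6,7,9} → only 8 remains.
(8,6) = 2: row 8 has {1,3,4,5,6,8,9}; col 6 has {1,6,7,8,9}; region has {1,3,4,5,6,8,9} → only 2 remains.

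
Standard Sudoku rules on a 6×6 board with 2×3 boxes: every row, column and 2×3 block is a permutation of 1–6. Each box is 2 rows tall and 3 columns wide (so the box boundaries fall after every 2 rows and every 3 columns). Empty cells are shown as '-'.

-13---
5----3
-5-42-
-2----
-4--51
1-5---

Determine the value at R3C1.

R2C2 = 6: row 2 has {3,5}; col 2 has {1,2,4,5}; box has {1,3,5} → only 6 remains.
R3C6 = 6: row 3 has {2,4,5}; col 6 has {1,3}; box has {2,4} → only 6 remains.
R4C6 = 5: row 4 has {2}; col 6 has {1,3,6}; box has {2,4,6} → only 5 remains.
R6C2 = 3: row 6 has {1,5}; col 2 has {1,2,4,5,6}; box has {1,4,5} → only 3 remains.
R3C1 = 3: row 3 has {2,4,5,6}; col 1 has {1,5}; box has {2,5} → only 3 remains.

3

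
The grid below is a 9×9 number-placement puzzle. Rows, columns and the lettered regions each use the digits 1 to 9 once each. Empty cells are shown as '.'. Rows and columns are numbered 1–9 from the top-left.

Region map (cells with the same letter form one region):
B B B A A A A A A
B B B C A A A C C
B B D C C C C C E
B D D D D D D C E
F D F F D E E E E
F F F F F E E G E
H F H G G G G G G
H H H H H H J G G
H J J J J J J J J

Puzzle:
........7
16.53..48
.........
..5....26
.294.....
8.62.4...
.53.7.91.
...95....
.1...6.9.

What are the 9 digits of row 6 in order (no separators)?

876214359

r2c7 = 2: row 2 has {1,3,4,5,6,8}; col 7 has {9}; region has {3,7} → only 2 remains.
r6c5 = 1: row 6 has {2,4,6,8}; col 5 has {3,5,7}; region has {2,4,5,6,8,9} → only 1 remains.
r2c3 = 7: row 2 has {1,2,3,4,5,6,8}; col 3 has {3,5,6,9}; region has {1,6} → only 7 remains.
r2c6 = 9: row 2 has {1,2,3,4,5,6,7,8}; col 6 has {4,6}; region has {2,3,7} → only 9 remains.
r5c5 = 6: in row 5, 6 can only go here (every other open cell in that row sees a 6).
r3c5 = 9: row 3 has {}; col 5 has {1,3,5,6,7}; region has {2,4,5,8} → only 9 remains.
r6c9 = 9: in row 6, 9 can only go here (every other open cell in that row sees a 9).
r9c5 = 2: in column 5, 2 can only go here (every other open cell in that column sees a 2).
r4c2 = 9: in region D, 9 can only go here (every other open cell in that region sees a 9).
r1c1 = 9: in row 1, 9 can only go here (every other open cell in that row sees a 9).
r1c3 = 2: in row 1, 2 can only go here (every other open cell in that row sees a 2).
r1c2 = 3: in row 1, 3 can only go here (every other open cell in that row sees a 3).
r4c1 = 4: row 4 has {2,5,6,9}; col 1 has {1,8,9}; region has {1,2,3,6,7,9} → only 4 remains.
r4c5 = 8: row 4 has {2,4,5,6,9}; col 5 has {1,2,3,5,6,7,9}; region has {2,5,6,9} → only 8 remains.
r6c2 = 7: row 6 has {1,2,4,6,8,9}; col 2 has {1,2,3,5,6,9}; region has {1,2,4,5,6,8,9} → only 7 remains.
r9c1 = 7: row 9 has {1,2,6,9}; col 1 has {1,4,8,9}; region has {3,5,9} → only 7 remains.
r1c5 = 4: row 1 has {2,3,7,9}; col 5 has {1,2,3,5,6,7,8,9}; region has {2,3,7,9} → only 4 remains.
r3c1 = 5: row 3 has {9}; col 1 has {1,4,7,8,9}; region has {1,2,3,4,6,7,9} → only 5 remains.
r3c2 = 8: row 3 has {5,9}; col 2 has {1,2,3,5,6,7,9}; region has {1,2,3,4,5,6,7,9} → only 8 remains.
r5c1 = 3: row 5 has {2,4,6,9}; col 1 has {1,4,5,7,8,9}; region has {1,2,4,5,6,7,8,9} → only 3 remains.
r8c2 = 4: row 8 has {5,9}; col 2 has {1,2,3,5,6,7,8,9}; region has {3,5,7,9} → only 4 remains.
r3c9 = 2: in row 3, 2 can only go here (every other open cell in that row sees a 2).
r3c3 = 4: in row 3, 4 can only go here (every other open cell in that row sees a 4).
r7c9 = 4: row 7 has {1,3,5,7,9}; col 9 has {2,6,7,8,9}; region has {1,7,9} → only 4 remains.
r8c9 = 3: row 8 has {4,5,9}; col 9 has {2,4,6,7,8,9}; region has {1,4,7,9} → only 3 remains.
r9c3 = 8: row 9 has {1,2,6,7,9}; col 3 has {2,3,4,5,6,7,9}; region has {1,2,6,9} → only 8 remains.
r9c4 = 3: row 9 has {1,2,6,7,8,9}; col 4 has {2,4,5,9}; region has {1,2,6,8,9} → only 3 remains.
r9c9 = 5: row 9 has {1,2,3,6,7,8,9}; col 9 has {2,3,4,6,7,8,9}; region has {1,2,3,6,8,9} → only 5 remains.
r5c9 = 1: row 5 has {2,3,4,6,9}; col 9 has {2,3,4,5,6,7,8,9}; region has {2,4,6,9} → only 1 remains.
r6c8 = 5: row 6 has {1,2,4,6,7,8,9}; col 8 has {1,2,4,9}; region has {1,3,4,7,9} → only 5 remains.
r8c3 = 1: row 8 has {3,4,5,9}; col 3 has {2,3,4,5,6,7,8,9}; region has {3,4,5,7,9} → only 1 remains.
r8c7 = 7: row 8 has {1,3,4,5,9}; col 7 has {2,9}; region has {1,2,3,5,6,8,9} → only 7 remains.
r9c7 = 4: row 9 has {1,2,3,5,6,7,8,9}; col 7 has {2,7,9}; region has {1,2,3,5,6,7,8,9} → only 4 remains.
r6c7 = 3: row 6 has {1,2,4,5,6,7,8,9}; col 7 has {2,4,7,9}; region has {1,2,4,6,9} → only 3 remains.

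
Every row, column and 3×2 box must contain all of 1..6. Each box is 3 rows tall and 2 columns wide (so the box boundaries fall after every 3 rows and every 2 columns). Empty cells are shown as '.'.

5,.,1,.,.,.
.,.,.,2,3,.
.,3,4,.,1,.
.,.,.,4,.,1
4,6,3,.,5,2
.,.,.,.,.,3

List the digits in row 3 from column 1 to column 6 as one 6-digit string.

234615

row 4, column 5 = 6 (sole candidate).
row 5, column 4 = 1 (sole candidate).
row 6, column 5 = 4 (sole candidate).
row 1, column 5 = 2 (sole candidate).
row 1, column 2 = 4 (sole candidate).
row 1, column 6 = 6 (sole candidate).
row 2, column 2 = 1 (sole candidate).
row 3, column 6 = 5: row 3 has {1,3,4}; col 6 has {1,2,3,6}; box has {1,2,3,6} → only 5 remains.
row 1, column 4 = 3 (sole candidate).
row 2, column 1 = 6 (sole candidate).
row 2, column 3 = 5 (sole candidate).
row 2, column 6 = 4 (sole candidate).
row 3, column 1 = 2: row 3 has {1,3,4,5}; col 1 has {4,5,6}; box has {1,3,4,5,6} → only 2 remains.
row 3, column 4 = 6: row 3 has {1,2,3,4,5}; col 4 has {1,2,3,4}; box has {1,2,3,4,5} → only 6 remains.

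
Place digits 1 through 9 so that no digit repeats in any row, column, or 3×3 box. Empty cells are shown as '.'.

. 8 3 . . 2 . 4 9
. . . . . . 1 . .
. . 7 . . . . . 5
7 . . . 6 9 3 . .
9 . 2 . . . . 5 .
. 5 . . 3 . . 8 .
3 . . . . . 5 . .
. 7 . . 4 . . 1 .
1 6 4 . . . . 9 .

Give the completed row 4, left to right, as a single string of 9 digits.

R4C8 = 2: row 4 has {3,6,7,9}; col 8 has {1,4,5,8,9}; box has {3,5,8} → only 2 remains.
R4C4 = 5: in row 4, 5 can only go here (every other open cell in that row sees a 5).
R4C3 = 8: in row 4, 8 can only go here (every other open cell in that row sees an 8).
R7C3 = 9 (sole candidate).
R8C3 = 5 (sole candidate).
R2C3 = 6 (sole candidate).
R6C3 = 1 (sole candidate).
R7C2 = 2 (sole candidate).
R8C1 = 8 (sole candidate).
R1C1 = 5 (sole candidate).
R4C2 = 4: row 4 has {2,3,5,6,7,8,9}; col 2 has {2,5,6,7,8}; box has {1,2,5,7,8,9} → only 4 remains.
R4C9 = 1: row 4 has {2,3,4,5,6,7,8,9}; col 9 has {5,9}; box has {2,3,5,8} → only 1 remains.

748569321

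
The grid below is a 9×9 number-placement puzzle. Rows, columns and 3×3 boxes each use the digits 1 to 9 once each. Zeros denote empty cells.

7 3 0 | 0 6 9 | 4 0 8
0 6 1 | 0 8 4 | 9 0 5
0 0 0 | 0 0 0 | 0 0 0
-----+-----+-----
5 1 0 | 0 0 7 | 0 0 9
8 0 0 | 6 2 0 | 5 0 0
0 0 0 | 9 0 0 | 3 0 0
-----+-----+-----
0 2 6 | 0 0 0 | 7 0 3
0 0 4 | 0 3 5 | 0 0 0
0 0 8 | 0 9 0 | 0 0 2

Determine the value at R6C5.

R2C1 = 2 (sole candidate).
R4C5 = 4 (sole candidate).
R7C5 = 1 (sole candidate).
R7C6 = 8 (sole candidate).
R9C6 = 6 (sole candidate).
R9C7 = 1 (sole candidate).
R1C3 = 5 (sole candidate).
R3C3 = 9 (sole candidate).
R6C5 = 5: row 6 has {3,9}; col 5 has {1,2,3,4,6,8,9}; box has {2,4,6,7,9} → only 5 remains.

5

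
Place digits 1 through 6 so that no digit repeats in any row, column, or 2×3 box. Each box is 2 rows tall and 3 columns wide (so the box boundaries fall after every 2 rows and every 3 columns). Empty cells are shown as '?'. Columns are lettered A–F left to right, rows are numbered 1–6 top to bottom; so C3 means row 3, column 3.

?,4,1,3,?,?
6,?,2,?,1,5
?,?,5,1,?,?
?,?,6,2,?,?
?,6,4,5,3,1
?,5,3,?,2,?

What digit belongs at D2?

4

A1 = 5: row 1 has {1,3,4}; col 1 has {6}; box has {1,2,4,6} → only 5 remains.
E1 = 6: row 1 has {1,3,4,5}; col 5 has {1,2,3}; box has {1,3,5} → only 6 remains.
F1 = 2: row 1 has {1,3,4,5,6}; col 6 has {1,5}; box has {1,3,5,6} → only 2 remains.
B2 = 3: row 2 has {1,2,5,6}; col 2 has {4,5,6}; box has {1,2,4,5,6} → only 3 remains.
D2 = 4: row 2 has {1,2,3,5,6}; col 4 has {1,2,3,5}; box has {1,2,3,5,6} → only 4 remains.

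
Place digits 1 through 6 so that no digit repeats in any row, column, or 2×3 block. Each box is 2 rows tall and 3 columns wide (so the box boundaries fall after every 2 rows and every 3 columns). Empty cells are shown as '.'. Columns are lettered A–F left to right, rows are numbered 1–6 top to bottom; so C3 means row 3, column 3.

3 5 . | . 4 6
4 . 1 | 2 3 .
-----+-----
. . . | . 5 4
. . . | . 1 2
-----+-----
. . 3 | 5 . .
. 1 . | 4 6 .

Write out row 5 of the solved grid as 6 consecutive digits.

643521

C1 = 2 (sole candidate).
D1 = 1 (sole candidate).
B2 = 6 (sole candidate).
F2 = 5 (sole candidate).
C3 = 6 (sole candidate).
D3 = 3 (sole candidate).
A4 = 5 (sole candidate).
C4 = 4 (sole candidate).
D4 = 6 (sole candidate).
E5 = 2: row 5 has {3,5}; col 5 has {1,3,4,5,6}; box has {4,5,6} → only 2 remains.
F5 = 1: row 5 has {2,3,5}; col 6 has {2,4,5,6}; box has {2,4,5,6} → only 1 remains.
A6 = 2 (sole candidate).
C6 = 5 (sole candidate).
F6 = 3 (sole candidate).
A3 = 1 (sole candidate).
B3 = 2 (sole candidate).
B4 = 3 (sole candidate).
A5 = 6: row 5 has {1,2,3,5}; col 1 has {1,2,3,4,5}; box has {1,2,3,5} → only 6 remains.
B5 = 4: row 5 has {1,2,3,5,6}; col 2 has {1,2,3,5,6}; box has {1,2,3,5,6} → only 4 remains.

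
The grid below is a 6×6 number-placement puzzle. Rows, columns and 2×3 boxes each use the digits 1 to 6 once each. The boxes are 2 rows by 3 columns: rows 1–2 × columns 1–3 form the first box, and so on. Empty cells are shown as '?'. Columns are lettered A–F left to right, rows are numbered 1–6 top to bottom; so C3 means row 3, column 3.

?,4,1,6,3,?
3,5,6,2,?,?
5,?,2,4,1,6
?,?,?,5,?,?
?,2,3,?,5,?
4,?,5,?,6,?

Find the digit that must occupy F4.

3

A1 = 2: row 1 has {1,3,4,6}; col 1 has {3,4,5}; box has {1,3,4,5,6} → only 2 remains.
F1 = 5: row 1 has {1,2,3,4,6}; col 6 has {6}; box has {2,3,6} → only 5 remains.
E2 = 4: row 2 has {2,3,5,6}; col 5 has {1,3,5,6}; box has {2,3,5,6} → only 4 remains.
F2 = 1: row 2 has {2,3,4,5,6}; col 6 has {5,6}; box has {2,3,4,5,6} → only 1 remains.
B3 = 3: row 3 has {1,2,4,5,6}; col 2 has {2,4,5}; box has {2,5} → only 3 remains.
C4 = 4: row 4 has {5}; col 3 has {1,2,3,5,6}; box has {2,3,5} → only 4 remains.
E4 = 2: row 4 has {4,5}; col 5 has {1,3,4,5,6}; box has {1,4,5,6} → only 2 remains.
F4 = 3: row 4 has {2,4,5}; col 6 has {1,5,6}; box has {1,2,4,5,6} → only 3 remains.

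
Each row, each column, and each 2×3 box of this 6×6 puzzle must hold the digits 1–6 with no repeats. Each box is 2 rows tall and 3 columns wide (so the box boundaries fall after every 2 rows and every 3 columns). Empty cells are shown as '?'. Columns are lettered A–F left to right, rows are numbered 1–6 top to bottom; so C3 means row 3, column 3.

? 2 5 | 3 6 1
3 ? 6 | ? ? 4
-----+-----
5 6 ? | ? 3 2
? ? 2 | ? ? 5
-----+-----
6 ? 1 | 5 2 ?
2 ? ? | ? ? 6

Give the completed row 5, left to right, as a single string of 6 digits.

A1 = 4 (sole candidate).
B2 = 1 (sole candidate).
D2 = 2 (sole candidate).
E2 = 5 (sole candidate).
C3 = 4 (sole candidate).
D3 = 1 (sole candidate).
A4 = 1 (sole candidate).
B4 = 3 (sole candidate).
E4 = 4 (sole candidate).
B5 = 4: row 5 has {1,2,5,6}; col 2 has {1,2,3,6}; box has {1,2,6} → only 4 remains.
F5 = 3: row 5 has {1,2,4,5,6}; col 6 has {1,2,4,5,6}; box has {2,5,6} → only 3 remains.

641523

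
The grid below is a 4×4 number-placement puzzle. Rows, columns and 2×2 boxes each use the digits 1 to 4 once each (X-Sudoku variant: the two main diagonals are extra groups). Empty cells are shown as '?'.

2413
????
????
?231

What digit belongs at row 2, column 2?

3

row 2, column 2 = 3: row 2 has {}; col 2 has {2,4}; box has {2,4}; main diagonal has {1,2} → only 3 remains.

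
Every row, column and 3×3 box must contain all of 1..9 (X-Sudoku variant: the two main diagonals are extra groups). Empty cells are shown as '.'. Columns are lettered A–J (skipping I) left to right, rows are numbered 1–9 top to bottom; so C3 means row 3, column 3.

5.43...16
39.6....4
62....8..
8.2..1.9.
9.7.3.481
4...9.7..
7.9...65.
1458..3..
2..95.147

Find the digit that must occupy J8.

9

H2 = 7 (sole candidate).
C3 = 1 (sole candidate).
H3 = 3 (sole candidate).
D4 = 4 (sole candidate).
G4 = 5 (sole candidate).
J4 = 3 (sole candidate).
D6 = 5 (sole candidate).
J6 = 2 (sole candidate).
J7 = 8 (sole candidate).
H8 = 2 (sole candidate).
J8 = 9: row 8 has {1,2,3,4,5,8}; col 9 has {1,2,3,4,6,7,8}; box has {1,2,3,4,5,6,7,8} → only 9 remains.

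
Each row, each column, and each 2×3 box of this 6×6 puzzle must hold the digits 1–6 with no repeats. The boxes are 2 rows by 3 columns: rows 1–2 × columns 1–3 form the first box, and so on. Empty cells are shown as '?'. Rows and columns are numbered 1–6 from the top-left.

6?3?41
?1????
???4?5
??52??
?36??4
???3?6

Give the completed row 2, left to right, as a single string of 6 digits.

514632

r1c4 = 5 (sole candidate).
r2c4 = 6: row 2 has {1}; col 4 has {2,3,4,5}; box has {1,4,5} → only 6 remains.
r4c6 = 3 (sole candidate).
r5c4 = 1 (sole candidate).
r1c2 = 2 (sole candidate).
r2c3 = 4: row 2 has {1,6}; col 3 has {3,5,6}; box has {1,2,3,6} → only 4 remains.
r2c6 = 2: row 2 has {1,4,6}; col 6 has {1,3,4,5,6}; box has {1,4,5,6} → only 2 remains.
r3c2 = 6 (sole candidate).
r3c5 = 1 (sole candidate).
r4c2 = 4 (sole candidate).
r4c5 = 6 (sole candidate).
r6c2 = 5 (sole candidate).
r6c5 = 2 (sole candidate).
r2c1 = 5: row 2 has {1,2,4,6}; col 1 has {6}; box has {1,2,3,4,6} → only 5 remains.
r2c5 = 3: row 2 has {1,2,4,5,6}; col 5 has {1,2,4,6}; box has {1,2,4,5,6} → only 3 remains.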